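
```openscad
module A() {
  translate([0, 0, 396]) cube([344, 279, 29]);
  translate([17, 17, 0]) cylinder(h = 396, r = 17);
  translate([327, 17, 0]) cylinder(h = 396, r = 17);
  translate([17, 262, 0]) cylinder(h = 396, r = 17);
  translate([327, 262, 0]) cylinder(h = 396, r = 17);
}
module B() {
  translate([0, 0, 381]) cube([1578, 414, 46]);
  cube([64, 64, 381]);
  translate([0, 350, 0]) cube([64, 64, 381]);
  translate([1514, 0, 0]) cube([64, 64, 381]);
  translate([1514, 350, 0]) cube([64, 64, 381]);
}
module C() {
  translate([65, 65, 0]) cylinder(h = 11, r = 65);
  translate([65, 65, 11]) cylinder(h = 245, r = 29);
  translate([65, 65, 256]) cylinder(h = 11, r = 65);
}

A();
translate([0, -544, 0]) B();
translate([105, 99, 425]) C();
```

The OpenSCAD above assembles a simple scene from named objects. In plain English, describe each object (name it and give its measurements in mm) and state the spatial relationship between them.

A is a four-legged stool. The seat is a 344×279×29 mm slab whose top surface is at z = 425 mm; four round legs, each 34 mm in diameter, run from the floor (z = 0) to the underside of the seat, each leg's axis is inset half a diameter from the nearest pair of seat edges (so the leg's bounding box is flush with the corner).

B is a bench: a 1578×414 mm seat slab, 46 mm thick, top at z = 427 mm, on four 64×64 mm square legs flush with the seat corners and standing on z = 0.

C is a spool: two coaxial disc flanges of radius 65 mm and thickness 11 mm, joined by a core cylinder of radius 29 mm and height 245 mm. The lower flange rests on z = 0 and the three cylinders share a vertical axis.

The bench is on the floor beside the stool on its −y side. The spool is on top of the stool.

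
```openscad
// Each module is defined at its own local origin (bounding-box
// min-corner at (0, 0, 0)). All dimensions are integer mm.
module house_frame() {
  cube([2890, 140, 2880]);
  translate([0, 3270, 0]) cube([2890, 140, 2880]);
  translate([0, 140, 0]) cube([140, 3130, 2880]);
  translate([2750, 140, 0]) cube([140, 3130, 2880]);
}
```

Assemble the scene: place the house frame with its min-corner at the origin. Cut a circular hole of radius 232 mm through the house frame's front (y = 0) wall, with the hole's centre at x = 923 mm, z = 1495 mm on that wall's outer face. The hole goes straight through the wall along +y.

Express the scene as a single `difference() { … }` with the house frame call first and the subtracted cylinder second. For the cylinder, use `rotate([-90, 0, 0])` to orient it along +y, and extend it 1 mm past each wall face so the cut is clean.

difference() {
  house_frame();
  translate([923, -1, 1495]) rotate([-90, 0, 0]) cylinder(h = 142, r = 232);
}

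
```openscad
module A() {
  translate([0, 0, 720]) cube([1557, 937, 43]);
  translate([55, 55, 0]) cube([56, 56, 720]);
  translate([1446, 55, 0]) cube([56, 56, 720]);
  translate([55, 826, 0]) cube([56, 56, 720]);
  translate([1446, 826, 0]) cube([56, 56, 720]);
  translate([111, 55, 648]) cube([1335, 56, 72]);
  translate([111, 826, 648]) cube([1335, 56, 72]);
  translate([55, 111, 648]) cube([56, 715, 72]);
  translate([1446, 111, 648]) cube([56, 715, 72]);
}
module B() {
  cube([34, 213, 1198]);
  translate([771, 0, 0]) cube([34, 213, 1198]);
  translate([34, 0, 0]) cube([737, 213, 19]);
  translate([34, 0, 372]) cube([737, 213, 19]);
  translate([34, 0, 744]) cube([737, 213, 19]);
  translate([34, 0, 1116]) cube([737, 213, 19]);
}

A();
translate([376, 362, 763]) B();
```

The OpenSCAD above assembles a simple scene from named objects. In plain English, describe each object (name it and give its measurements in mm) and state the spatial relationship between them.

A is a table: top 1557 mm (x) × 937 mm (y), 43 mm thick, upper face at z = 763 mm, on four 56×56 mm square legs, each inset 55 mm from the nearest pair of top edges, running from z = 0 to the bottom of the top. Four apron rails, 56 mm thick and 72 mm tall, run between adjacent legs with their top edges flush with the underside of the top and their outer faces flush with the legs' outer faces.

B is a bookshelf 805 mm wide overall, 213 mm deep and 1198 mm tall. The two sides are 34 mm thick vertical panels. 4 horizontal shelves of 19 mm thickness span between the inner faces of the sides; the lowest shelf sits on the floor and shelves are stacked with a clear vertical gap of 353 mm between each pair.

The bookshelf is on top of the table, centred.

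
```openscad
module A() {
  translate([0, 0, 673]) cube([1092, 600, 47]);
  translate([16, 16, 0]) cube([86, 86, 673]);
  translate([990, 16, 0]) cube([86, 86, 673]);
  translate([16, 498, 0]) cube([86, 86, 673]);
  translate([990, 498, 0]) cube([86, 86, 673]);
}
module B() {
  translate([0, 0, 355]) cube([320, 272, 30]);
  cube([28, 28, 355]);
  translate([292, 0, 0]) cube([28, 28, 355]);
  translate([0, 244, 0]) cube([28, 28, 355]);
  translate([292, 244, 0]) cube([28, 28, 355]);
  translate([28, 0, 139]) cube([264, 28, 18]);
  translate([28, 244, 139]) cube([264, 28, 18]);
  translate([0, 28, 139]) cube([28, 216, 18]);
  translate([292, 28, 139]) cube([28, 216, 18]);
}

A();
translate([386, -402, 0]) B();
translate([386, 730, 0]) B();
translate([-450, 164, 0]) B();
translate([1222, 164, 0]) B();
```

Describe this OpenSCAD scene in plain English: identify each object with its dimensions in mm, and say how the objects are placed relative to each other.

A is a table with a 1092×600 mm rectangular top, 47 mm thick, top surface at z = 720 mm, supported by four 86×86 mm square legs, each inset 16 mm from the nearest pair of top edges, running from the floor.

B is a four-legged stool. The seat is a 320×272×30 mm slab whose top surface is at z = 385 mm; four square legs, each 28×28 mm in cross-section, run from the floor (z = 0) to the underside of the seat, each flush with a corner of the seat. Four stretchers, 28 mm wide and 18 mm tall, connect adjacent legs with their undersides at z = 139 mm, each running between the inner faces of the legs it joins and aligned with the legs' outer faces on the other axis.

Four stools sit around the table at the −y, +y, −x, +x sides.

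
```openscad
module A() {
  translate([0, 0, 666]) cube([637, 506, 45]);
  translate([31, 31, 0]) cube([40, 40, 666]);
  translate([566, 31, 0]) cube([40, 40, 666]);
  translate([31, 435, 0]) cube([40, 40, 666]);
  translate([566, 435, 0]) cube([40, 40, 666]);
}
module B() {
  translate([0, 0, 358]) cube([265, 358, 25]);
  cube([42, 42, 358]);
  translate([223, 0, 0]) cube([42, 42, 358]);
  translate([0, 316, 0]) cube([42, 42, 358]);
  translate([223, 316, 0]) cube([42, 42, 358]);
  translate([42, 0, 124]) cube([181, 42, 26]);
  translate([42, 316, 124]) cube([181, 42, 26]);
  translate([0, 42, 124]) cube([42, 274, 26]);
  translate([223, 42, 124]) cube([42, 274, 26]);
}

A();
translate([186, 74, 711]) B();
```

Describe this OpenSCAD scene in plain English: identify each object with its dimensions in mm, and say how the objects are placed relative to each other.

A is a table with a 637×506 mm rectangular top, 45 mm thick, top surface at z = 711 mm, supported by four 40×40 mm square legs, each inset 31 mm from the nearest pair of top edges, running from the floor.

B is a four-legged stool. The seat is 265×358 mm, 25 mm thick, top at z = 383 mm. It stands on four square legs, each 42×42 mm in cross-section, from z = 0 to the seat underside, each flush with a corner of the seat. Four stretchers, 42 mm wide and 26 mm tall, connect adjacent legs with their undersides at z = 124 mm, each running between the inner faces of the legs it joins and aligned with the legs' outer faces on the other axis.

The stool is on top of the table, centred.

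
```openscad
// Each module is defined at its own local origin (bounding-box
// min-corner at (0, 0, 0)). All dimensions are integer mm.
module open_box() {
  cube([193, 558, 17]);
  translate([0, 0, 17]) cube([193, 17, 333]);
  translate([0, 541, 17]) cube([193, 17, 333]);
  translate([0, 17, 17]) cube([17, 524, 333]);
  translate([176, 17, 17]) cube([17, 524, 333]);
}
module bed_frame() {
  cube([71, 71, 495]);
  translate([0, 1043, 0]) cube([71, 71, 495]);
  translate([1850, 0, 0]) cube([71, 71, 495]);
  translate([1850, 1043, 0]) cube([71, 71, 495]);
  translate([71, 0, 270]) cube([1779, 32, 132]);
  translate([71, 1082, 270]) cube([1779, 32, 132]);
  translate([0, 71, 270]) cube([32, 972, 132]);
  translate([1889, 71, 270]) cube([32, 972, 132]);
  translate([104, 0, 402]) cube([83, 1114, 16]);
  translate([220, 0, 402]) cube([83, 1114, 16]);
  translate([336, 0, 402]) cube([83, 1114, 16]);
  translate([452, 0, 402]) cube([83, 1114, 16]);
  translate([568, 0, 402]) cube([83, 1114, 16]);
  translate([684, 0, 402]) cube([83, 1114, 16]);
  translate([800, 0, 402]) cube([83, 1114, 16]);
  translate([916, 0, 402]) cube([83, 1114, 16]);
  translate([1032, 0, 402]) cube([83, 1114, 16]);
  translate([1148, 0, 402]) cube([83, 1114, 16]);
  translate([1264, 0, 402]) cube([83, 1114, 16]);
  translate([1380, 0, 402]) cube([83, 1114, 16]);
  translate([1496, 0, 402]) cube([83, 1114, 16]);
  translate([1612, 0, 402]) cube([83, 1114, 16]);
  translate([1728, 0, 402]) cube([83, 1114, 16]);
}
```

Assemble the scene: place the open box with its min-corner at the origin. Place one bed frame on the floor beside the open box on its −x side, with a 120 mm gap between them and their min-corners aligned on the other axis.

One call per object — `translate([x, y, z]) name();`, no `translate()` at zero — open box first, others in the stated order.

open_box();
translate([-2041, 0, 0]) bed_frame();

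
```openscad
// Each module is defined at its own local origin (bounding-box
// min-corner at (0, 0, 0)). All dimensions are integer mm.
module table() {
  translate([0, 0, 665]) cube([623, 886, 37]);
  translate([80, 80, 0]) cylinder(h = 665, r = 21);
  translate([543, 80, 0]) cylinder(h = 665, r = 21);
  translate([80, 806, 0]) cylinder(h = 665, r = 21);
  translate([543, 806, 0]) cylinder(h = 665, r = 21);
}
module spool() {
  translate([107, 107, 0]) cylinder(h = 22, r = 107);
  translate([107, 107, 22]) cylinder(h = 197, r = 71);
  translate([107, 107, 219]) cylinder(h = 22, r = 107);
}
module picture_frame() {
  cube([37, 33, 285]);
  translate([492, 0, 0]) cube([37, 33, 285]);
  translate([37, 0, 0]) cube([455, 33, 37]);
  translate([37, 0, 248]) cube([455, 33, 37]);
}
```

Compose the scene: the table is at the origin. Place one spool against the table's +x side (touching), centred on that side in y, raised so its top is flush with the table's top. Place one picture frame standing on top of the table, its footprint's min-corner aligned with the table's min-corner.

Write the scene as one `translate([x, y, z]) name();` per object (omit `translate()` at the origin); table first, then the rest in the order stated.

table();
translate([623, 336, 461]) spool();
translate([0, 0, 702]) picture_frame();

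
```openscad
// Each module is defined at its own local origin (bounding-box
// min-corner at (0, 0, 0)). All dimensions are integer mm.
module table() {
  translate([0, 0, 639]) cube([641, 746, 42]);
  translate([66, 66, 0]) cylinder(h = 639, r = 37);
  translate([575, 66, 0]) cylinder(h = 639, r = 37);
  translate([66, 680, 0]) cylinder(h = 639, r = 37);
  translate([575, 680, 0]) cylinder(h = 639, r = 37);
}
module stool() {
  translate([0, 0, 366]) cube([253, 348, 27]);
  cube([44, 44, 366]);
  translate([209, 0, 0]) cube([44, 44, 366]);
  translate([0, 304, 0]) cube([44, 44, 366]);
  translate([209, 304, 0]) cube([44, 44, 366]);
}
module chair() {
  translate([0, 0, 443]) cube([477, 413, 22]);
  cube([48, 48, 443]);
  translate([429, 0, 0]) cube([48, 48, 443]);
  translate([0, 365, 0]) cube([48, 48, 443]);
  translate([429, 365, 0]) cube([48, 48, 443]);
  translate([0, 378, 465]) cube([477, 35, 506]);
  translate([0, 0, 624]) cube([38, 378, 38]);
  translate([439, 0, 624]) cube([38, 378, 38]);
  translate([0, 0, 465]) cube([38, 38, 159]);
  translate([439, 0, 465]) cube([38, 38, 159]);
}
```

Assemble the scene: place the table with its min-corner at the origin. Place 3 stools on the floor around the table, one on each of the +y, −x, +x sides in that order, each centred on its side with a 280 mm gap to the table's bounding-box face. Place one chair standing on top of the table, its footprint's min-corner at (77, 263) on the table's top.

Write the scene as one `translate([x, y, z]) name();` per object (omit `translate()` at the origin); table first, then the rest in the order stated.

table();
translate([194, 1026, 0]) stool();
translate([-533, 199, 0]) stool();
translate([921, 199, 0]) stool();
translate([77, 263, 681]) chair();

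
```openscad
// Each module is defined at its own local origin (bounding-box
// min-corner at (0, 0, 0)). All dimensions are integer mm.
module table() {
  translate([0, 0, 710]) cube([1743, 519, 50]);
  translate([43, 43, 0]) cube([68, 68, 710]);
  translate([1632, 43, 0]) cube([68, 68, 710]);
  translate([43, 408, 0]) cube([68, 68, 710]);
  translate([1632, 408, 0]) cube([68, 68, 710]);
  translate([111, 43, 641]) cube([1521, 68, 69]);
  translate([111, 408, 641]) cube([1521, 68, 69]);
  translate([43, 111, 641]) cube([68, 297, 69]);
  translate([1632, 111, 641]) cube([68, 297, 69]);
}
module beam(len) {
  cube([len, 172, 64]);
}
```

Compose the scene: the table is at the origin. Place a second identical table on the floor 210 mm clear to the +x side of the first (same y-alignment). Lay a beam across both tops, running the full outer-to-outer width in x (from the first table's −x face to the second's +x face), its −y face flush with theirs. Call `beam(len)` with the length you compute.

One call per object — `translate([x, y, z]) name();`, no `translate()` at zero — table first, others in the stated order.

table();
translate([1953, 0, 0]) table();
translate([0, 0, 760]) beam(3696);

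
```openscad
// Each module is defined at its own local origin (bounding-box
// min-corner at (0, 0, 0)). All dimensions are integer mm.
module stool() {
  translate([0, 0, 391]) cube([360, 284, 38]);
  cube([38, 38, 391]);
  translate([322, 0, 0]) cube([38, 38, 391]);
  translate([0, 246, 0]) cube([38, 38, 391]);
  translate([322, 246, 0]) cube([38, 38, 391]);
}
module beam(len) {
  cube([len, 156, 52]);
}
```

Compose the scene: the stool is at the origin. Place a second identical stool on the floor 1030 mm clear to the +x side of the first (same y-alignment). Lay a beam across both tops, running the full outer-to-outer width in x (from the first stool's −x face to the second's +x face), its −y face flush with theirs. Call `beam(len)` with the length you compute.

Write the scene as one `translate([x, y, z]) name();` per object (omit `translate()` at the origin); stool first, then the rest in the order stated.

stool();
translate([1390, 0, 0]) stool();
translate([0, 0, 429]) beam(1750);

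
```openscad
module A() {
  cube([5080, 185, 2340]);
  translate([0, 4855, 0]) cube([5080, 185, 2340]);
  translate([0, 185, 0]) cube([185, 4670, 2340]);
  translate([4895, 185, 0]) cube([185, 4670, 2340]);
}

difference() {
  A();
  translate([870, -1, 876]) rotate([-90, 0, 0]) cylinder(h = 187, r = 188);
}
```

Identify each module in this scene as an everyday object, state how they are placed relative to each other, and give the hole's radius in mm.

The subtracted cylinder has r = 188 mm.

A is a house frame. The house frame has a circular hole through its front wall. The hole's radius is 188 mm.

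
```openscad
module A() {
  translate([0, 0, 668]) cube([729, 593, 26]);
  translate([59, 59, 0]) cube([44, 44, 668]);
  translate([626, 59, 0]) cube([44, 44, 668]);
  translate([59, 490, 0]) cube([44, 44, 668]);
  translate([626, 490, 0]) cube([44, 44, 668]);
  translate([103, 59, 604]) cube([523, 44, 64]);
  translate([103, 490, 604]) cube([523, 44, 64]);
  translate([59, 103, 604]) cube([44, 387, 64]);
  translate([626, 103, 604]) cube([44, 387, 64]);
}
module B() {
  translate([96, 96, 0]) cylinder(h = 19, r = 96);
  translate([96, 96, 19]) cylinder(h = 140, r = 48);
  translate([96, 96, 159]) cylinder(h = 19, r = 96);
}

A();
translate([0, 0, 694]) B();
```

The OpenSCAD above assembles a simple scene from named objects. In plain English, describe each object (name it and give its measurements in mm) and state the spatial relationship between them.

A is a rectangular dining table. The top is 729×593×26 mm with its upper surface at z = 694 mm. It stands on four 44×44 mm square legs, each inset 59 mm from the nearest pair of top edges, running from the floor to the underside of the top. Four apron rails, 44 mm thick and 64 mm tall, run between adjacent legs with their top edges flush with the underside of the top and their outer faces flush with the legs' outer faces.

B is a spool: two coaxial disc flanges of radius 96 mm and thickness 19 mm, joined by a core cylinder of radius 48 mm and height 140 mm. The lower flange rests on z = 0 and the three cylinders share a vertical axis.

The spool is on top of the table.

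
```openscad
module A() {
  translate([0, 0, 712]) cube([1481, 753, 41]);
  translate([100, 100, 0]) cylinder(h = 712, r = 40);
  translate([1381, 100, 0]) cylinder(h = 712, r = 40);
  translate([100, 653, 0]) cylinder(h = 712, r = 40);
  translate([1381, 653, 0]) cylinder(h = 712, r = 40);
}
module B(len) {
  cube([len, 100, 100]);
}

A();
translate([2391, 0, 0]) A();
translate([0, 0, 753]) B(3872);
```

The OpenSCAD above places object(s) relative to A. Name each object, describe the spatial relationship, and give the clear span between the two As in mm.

Second table starts at x = 2391; first ends at x = 1481; clear span = 2391 − 1481 = 910 mm.

A is a table. B is a beam. A beam spans the tops of two tables. The clear span between the two tables is 910 mm.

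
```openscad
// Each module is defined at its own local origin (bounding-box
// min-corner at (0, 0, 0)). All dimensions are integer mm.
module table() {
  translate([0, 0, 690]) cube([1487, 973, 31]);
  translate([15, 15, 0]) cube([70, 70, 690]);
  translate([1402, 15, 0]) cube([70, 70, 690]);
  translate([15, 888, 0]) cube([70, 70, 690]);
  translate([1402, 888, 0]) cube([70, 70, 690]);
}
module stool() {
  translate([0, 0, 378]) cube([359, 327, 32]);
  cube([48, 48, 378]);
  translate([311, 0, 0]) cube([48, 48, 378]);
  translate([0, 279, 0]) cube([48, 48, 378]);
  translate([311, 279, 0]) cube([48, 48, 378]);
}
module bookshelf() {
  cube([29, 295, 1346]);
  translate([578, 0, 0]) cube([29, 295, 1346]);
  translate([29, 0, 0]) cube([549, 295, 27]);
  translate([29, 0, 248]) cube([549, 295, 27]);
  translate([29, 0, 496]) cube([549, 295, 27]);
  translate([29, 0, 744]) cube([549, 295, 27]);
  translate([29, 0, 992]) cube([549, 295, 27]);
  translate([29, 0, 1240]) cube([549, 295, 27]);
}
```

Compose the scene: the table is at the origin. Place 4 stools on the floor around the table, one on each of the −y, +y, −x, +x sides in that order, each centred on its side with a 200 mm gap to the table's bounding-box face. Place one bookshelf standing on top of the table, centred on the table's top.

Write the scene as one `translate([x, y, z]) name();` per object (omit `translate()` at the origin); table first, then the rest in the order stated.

table();
translate([564, -527, 0]) stool();
translate([564, 1173, 0]) stool();
translate([-559, 323, 0]) stool();
translate([1687, 323, 0]) stool();
translate([440, 339, 721]) bookshelf();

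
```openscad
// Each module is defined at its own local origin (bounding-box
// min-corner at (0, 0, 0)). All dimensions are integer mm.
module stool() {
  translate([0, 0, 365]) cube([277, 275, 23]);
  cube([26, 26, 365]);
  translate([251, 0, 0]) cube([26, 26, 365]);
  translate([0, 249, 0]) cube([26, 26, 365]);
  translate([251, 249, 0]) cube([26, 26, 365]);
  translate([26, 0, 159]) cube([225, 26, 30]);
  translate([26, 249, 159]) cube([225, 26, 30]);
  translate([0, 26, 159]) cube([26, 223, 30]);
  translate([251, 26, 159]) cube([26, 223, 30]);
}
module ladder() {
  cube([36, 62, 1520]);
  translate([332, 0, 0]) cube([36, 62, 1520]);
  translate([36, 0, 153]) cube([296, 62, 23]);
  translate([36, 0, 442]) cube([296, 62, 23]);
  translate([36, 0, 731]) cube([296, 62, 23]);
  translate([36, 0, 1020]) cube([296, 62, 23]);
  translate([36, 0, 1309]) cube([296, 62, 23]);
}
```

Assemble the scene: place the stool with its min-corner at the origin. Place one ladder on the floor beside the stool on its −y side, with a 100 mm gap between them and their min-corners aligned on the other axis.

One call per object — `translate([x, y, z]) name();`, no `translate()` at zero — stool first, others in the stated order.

stool();
translate([0, -162, 0]) ladder();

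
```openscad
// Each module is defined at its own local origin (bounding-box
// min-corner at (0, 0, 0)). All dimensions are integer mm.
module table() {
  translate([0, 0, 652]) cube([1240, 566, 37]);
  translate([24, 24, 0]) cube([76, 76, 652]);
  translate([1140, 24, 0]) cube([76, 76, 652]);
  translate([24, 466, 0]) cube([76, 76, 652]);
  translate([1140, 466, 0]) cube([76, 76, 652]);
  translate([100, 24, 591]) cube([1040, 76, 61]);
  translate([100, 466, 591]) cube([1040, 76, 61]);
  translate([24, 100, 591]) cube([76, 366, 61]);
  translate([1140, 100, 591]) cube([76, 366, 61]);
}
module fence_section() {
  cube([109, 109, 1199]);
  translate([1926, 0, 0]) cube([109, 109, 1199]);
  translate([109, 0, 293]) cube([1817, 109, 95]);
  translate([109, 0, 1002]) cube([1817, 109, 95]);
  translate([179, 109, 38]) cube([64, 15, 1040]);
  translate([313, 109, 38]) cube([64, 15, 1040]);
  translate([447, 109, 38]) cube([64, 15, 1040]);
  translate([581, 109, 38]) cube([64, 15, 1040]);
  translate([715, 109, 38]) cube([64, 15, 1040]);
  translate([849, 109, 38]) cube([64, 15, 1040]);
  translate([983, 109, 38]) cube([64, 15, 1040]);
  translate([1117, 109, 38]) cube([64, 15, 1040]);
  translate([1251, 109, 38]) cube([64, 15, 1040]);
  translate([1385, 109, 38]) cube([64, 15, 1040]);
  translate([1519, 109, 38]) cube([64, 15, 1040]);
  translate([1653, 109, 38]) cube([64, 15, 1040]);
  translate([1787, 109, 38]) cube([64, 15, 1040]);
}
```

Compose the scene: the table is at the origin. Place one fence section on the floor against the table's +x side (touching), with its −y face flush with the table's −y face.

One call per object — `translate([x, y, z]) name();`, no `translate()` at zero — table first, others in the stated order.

table();
translate([1240, 0, 0]) fence_section();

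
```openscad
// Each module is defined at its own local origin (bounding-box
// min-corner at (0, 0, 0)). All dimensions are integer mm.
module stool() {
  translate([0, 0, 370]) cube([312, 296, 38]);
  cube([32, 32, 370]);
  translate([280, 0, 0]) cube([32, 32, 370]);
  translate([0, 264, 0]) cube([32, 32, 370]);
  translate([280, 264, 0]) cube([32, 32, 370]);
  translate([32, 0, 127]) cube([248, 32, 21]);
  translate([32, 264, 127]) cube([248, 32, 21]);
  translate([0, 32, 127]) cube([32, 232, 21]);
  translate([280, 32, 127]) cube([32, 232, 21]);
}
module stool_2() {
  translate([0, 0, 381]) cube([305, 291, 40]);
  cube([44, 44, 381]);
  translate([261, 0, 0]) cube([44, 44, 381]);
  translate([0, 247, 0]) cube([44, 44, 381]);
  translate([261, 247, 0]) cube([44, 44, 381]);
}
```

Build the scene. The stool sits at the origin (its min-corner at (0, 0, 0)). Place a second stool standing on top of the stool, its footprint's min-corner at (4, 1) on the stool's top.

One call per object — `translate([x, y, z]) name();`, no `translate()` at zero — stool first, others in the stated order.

stool();
translate([4, 1, 408]) stool_2();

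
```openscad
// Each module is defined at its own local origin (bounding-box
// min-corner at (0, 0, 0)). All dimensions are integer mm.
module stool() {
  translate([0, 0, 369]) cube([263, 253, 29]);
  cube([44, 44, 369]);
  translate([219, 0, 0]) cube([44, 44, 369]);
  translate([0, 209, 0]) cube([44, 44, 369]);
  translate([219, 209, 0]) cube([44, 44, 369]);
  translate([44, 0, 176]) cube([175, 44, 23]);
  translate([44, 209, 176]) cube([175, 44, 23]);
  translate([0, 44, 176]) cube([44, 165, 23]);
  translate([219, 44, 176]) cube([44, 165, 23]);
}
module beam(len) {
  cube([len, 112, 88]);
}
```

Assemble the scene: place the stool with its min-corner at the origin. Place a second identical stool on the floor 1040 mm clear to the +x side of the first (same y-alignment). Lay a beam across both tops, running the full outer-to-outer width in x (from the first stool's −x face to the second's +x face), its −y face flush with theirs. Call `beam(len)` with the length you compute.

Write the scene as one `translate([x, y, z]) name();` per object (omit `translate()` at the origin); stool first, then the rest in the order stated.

stool();
translate([1303, 0, 0]) stool();
translate([0, 0, 398]) beam(1566);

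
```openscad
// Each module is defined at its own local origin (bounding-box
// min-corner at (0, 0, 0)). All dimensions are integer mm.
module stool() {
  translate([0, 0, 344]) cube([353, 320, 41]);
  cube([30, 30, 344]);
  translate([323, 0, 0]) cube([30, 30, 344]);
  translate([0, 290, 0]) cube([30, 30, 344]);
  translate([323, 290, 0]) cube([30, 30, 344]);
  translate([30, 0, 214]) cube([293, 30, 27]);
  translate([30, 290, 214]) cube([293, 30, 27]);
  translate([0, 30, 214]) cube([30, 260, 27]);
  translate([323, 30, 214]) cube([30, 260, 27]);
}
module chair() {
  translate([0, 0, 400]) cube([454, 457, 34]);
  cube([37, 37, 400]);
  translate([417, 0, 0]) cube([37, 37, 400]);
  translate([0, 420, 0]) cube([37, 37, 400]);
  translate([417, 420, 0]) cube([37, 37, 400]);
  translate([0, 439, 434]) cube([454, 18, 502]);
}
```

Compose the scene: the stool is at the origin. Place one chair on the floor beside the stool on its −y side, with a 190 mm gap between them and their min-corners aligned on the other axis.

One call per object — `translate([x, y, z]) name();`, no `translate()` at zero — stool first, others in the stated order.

stool();
translate([0, -647, 0]) chair();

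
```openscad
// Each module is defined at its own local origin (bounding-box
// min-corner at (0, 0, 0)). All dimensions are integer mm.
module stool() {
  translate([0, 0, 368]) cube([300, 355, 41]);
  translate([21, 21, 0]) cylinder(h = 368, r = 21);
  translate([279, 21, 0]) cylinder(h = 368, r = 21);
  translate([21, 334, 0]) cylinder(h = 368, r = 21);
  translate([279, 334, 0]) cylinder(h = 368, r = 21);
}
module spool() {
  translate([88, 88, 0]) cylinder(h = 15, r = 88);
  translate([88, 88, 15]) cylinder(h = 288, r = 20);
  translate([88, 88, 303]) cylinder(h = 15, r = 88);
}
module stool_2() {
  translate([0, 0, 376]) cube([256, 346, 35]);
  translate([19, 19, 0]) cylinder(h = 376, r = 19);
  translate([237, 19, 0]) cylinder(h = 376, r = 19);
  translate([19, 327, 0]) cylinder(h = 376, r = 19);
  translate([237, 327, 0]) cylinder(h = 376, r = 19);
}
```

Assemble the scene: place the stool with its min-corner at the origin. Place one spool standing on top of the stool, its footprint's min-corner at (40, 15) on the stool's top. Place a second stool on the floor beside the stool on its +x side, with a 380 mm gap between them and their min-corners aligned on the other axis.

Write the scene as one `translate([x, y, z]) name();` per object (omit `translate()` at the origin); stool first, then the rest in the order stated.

stool();
translate([40, 15, 409]) spool();
translate([680, 0, 0]) stool_2();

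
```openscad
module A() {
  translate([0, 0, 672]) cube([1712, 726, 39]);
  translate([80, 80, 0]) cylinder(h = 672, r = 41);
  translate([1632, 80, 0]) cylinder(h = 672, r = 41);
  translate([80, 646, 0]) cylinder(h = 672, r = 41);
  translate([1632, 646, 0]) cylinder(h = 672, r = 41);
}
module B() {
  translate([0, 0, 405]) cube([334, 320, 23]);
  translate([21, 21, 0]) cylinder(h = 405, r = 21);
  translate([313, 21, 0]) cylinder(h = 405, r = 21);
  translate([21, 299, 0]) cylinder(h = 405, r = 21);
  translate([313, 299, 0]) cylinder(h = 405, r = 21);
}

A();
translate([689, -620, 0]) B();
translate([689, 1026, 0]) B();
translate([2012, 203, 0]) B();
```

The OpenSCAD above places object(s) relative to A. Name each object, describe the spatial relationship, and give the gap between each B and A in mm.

A is a table. B is a stool. Three stools sit around the table at the −y, +y, +x sides. The gap between each stool and the table is 300 mm.

Each stool's nearest face is 300 mm from the table's bounding box.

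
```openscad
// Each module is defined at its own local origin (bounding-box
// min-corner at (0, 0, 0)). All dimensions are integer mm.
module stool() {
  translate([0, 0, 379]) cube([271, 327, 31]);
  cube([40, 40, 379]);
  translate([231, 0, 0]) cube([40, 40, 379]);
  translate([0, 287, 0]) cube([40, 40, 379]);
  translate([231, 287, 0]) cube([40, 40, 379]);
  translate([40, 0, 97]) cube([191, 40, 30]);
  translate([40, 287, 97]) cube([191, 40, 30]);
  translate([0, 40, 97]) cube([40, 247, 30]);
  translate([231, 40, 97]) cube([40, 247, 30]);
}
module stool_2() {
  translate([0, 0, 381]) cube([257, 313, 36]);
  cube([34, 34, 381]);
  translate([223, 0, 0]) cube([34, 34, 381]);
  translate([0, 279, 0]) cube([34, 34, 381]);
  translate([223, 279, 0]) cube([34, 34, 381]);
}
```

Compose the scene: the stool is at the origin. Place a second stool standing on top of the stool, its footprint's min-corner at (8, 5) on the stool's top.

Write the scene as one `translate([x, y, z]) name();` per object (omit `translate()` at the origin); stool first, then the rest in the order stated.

stool();
translate([8, 5, 410]) stool_2();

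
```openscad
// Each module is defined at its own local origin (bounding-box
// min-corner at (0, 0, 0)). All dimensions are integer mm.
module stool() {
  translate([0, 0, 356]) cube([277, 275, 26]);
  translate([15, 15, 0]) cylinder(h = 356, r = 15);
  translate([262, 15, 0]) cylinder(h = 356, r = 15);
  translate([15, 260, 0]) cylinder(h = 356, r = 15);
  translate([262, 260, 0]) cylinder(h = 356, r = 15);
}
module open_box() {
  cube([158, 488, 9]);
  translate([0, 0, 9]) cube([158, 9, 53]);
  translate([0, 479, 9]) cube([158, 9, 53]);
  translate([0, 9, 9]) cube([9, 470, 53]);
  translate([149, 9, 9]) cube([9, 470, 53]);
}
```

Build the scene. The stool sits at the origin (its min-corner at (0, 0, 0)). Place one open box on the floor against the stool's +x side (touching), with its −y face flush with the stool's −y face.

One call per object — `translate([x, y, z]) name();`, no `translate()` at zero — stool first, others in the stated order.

stool();
translate([277, 0, 0]) open_box();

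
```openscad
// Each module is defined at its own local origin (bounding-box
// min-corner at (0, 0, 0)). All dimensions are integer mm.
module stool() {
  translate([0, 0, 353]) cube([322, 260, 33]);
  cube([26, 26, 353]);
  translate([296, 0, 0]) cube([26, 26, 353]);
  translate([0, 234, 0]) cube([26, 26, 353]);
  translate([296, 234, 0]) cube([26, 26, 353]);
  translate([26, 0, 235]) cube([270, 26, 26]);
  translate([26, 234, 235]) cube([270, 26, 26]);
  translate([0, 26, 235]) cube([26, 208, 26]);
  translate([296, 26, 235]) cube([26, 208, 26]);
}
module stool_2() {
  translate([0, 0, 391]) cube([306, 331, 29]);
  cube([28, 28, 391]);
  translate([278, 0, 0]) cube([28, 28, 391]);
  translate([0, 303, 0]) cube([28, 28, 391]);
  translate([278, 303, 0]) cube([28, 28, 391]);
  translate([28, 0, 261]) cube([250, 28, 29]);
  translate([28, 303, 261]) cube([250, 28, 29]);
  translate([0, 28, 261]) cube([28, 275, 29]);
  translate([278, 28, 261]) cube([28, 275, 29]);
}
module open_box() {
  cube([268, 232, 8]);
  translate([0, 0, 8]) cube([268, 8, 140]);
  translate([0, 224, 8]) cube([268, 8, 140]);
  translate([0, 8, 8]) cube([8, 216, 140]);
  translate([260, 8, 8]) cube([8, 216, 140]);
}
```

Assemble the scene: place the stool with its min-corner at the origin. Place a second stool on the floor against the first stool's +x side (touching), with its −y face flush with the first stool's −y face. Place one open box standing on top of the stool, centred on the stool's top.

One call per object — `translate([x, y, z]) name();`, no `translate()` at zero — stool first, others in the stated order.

stool();
translate([322, 0, 0]) stool_2();
translate([27, 14, 386]) open_box();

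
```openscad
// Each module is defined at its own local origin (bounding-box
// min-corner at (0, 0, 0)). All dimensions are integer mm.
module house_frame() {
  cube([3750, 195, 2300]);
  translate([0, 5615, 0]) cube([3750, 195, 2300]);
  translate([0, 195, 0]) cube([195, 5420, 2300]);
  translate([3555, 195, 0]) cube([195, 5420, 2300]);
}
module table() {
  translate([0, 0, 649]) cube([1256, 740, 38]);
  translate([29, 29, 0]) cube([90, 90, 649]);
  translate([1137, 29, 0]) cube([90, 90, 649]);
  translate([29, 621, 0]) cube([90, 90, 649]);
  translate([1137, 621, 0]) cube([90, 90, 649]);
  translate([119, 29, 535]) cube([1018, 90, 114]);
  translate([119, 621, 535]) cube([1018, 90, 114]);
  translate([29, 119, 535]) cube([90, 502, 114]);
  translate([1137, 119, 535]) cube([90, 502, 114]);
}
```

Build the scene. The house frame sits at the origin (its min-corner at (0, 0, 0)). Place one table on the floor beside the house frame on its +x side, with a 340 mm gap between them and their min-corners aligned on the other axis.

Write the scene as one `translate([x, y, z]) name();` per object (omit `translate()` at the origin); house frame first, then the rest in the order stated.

house_frame();
translate([4090, 0, 0]) table();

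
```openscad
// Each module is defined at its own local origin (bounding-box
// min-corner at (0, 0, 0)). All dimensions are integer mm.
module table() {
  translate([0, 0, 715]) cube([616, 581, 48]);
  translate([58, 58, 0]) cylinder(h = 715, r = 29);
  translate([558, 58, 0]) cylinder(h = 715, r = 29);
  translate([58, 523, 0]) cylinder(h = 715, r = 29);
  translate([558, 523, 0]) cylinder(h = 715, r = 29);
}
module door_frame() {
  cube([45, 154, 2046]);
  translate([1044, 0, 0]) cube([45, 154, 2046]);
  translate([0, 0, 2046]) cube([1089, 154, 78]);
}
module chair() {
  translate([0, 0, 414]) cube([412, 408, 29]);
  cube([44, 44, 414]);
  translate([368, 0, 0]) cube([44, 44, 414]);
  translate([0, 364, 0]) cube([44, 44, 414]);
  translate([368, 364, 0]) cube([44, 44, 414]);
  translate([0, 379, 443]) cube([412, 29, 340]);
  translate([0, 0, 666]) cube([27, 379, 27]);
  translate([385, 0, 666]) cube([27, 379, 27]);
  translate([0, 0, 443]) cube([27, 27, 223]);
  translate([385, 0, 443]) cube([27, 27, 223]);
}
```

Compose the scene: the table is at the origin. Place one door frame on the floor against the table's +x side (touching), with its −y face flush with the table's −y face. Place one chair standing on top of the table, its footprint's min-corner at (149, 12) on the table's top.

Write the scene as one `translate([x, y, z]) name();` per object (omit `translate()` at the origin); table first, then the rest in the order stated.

table();
translate([616, 0, 0]) door_frame();
translate([149, 12, 763]) chair();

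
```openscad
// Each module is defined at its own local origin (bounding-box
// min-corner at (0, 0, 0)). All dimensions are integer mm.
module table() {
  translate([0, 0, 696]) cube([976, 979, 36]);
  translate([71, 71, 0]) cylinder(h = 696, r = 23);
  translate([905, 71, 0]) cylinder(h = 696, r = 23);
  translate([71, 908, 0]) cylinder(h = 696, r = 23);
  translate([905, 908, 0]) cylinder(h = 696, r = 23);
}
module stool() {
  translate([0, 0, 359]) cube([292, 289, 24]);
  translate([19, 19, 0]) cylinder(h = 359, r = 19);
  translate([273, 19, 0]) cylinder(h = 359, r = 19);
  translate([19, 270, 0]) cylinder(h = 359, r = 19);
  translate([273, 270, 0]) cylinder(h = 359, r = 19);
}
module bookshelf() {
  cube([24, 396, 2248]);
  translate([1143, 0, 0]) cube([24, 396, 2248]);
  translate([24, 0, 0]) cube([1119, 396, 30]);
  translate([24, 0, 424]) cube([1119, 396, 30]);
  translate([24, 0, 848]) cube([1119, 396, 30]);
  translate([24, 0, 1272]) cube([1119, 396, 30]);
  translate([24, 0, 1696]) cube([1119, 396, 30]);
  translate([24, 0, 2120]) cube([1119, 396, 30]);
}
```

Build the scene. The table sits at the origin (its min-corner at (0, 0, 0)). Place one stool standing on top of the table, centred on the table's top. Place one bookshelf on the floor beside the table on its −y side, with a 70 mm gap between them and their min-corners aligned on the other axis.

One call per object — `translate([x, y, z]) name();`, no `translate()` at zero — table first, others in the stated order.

table();
translate([342, 345, 732]) stool();
translate([0, -466, 0]) bookshelf();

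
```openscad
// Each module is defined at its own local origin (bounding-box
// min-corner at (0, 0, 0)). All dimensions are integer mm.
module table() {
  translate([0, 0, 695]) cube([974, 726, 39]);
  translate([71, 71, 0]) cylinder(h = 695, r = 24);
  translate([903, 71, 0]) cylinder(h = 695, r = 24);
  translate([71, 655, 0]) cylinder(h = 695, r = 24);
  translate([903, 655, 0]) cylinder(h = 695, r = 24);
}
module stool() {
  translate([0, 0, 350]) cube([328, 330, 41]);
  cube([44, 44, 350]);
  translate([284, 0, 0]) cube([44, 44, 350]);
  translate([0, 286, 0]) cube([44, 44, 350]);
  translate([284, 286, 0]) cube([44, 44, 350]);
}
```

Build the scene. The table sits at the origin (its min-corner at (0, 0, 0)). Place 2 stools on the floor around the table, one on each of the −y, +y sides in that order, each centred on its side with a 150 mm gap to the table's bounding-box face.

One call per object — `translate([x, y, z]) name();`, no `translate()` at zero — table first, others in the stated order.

table();
translate([323, -480, 0]) stool();
translate([323, 876, 0]) stool();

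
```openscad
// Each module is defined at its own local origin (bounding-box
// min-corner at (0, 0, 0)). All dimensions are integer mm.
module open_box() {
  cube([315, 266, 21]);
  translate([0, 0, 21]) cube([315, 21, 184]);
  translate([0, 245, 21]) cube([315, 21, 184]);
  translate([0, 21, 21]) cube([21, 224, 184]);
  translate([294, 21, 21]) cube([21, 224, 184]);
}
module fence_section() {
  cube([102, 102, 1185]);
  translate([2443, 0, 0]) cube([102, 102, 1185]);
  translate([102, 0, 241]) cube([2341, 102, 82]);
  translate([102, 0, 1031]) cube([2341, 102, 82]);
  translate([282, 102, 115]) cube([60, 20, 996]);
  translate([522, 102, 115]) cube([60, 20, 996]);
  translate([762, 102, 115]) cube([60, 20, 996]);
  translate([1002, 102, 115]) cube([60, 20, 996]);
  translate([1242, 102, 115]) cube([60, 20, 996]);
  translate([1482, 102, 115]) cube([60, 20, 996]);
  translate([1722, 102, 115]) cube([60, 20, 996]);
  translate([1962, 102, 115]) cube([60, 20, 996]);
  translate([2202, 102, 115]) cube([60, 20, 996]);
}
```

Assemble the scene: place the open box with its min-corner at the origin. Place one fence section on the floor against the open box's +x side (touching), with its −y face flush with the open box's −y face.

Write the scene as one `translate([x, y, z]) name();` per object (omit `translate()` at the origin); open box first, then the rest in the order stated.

open_box();
translate([315, 0, 0]) fence_section();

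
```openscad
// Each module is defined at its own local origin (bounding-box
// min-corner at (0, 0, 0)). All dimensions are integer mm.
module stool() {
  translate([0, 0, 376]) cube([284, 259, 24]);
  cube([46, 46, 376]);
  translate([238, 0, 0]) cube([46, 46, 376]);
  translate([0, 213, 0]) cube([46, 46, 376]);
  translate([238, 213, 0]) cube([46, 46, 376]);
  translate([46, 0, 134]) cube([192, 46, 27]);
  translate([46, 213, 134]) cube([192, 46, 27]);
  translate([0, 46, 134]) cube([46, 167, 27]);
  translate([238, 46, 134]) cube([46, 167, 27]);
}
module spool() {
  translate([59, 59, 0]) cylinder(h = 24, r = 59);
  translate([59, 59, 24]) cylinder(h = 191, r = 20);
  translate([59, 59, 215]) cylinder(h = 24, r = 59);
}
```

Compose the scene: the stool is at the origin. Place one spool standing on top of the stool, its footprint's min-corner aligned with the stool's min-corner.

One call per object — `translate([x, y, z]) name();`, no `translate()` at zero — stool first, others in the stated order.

stool();
translate([0, 0, 400]) spool();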